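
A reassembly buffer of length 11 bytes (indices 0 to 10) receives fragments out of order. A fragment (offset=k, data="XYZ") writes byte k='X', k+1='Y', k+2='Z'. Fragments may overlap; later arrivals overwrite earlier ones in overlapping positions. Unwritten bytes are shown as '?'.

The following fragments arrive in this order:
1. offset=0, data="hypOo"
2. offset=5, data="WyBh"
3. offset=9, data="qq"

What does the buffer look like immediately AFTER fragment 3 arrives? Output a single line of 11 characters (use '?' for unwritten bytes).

Answer: hypOoWyBhqq

Derivation:
Fragment 1: offset=0 data="hypOo" -> buffer=hypOo??????
Fragment 2: offset=5 data="WyBh" -> buffer=hypOoWyBh??
Fragment 3: offset=9 data="qq" -> buffer=hypOoWyBhqq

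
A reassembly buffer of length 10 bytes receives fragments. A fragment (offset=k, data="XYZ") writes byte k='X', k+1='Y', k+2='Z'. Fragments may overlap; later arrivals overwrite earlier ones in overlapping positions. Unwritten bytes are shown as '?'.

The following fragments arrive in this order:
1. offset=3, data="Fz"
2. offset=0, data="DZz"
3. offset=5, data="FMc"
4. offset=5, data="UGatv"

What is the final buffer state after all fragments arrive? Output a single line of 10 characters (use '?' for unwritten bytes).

Answer: DZzFzUGatv

Derivation:
Fragment 1: offset=3 data="Fz" -> buffer=???Fz?????
Fragment 2: offset=0 data="DZz" -> buffer=DZzFz?????
Fragment 3: offset=5 data="FMc" -> buffer=DZzFzFMc??
Fragment 4: offset=5 data="UGatv" -> buffer=DZzFzUGatv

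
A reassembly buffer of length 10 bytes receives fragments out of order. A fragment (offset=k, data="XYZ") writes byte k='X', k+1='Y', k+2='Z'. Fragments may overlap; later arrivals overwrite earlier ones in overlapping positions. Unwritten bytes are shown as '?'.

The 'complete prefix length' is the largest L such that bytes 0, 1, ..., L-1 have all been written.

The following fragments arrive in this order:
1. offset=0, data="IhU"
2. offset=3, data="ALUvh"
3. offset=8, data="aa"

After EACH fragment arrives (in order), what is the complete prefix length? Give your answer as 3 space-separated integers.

Fragment 1: offset=0 data="IhU" -> buffer=IhU??????? -> prefix_len=3
Fragment 2: offset=3 data="ALUvh" -> buffer=IhUALUvh?? -> prefix_len=8
Fragment 3: offset=8 data="aa" -> buffer=IhUALUvhaa -> prefix_len=10

Answer: 3 8 10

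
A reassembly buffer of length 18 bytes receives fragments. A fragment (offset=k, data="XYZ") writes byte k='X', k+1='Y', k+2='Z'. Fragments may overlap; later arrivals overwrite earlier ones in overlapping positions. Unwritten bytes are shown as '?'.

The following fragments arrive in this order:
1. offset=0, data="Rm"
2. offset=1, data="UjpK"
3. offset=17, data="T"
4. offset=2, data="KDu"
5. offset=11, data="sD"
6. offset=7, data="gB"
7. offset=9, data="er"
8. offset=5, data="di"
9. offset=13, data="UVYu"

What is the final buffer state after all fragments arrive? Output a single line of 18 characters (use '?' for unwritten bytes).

Fragment 1: offset=0 data="Rm" -> buffer=Rm????????????????
Fragment 2: offset=1 data="UjpK" -> buffer=RUjpK?????????????
Fragment 3: offset=17 data="T" -> buffer=RUjpK????????????T
Fragment 4: offset=2 data="KDu" -> buffer=RUKDu????????????T
Fragment 5: offset=11 data="sD" -> buffer=RUKDu??????sD????T
Fragment 6: offset=7 data="gB" -> buffer=RUKDu??gB??sD????T
Fragment 7: offset=9 data="er" -> buffer=RUKDu??gBersD????T
Fragment 8: offset=5 data="di" -> buffer=RUKDudigBersD????T
Fragment 9: offset=13 data="UVYu" -> buffer=RUKDudigBersDUVYuT

Answer: RUKDudigBersDUVYuT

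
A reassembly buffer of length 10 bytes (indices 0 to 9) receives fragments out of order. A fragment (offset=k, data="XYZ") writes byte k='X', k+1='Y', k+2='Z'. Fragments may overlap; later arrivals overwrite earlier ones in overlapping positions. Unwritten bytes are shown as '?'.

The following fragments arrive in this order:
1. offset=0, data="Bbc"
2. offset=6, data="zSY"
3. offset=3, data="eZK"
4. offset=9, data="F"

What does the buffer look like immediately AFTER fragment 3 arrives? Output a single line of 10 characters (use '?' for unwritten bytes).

Fragment 1: offset=0 data="Bbc" -> buffer=Bbc???????
Fragment 2: offset=6 data="zSY" -> buffer=Bbc???zSY?
Fragment 3: offset=3 data="eZK" -> buffer=BbceZKzSY?

Answer: BbceZKzSY?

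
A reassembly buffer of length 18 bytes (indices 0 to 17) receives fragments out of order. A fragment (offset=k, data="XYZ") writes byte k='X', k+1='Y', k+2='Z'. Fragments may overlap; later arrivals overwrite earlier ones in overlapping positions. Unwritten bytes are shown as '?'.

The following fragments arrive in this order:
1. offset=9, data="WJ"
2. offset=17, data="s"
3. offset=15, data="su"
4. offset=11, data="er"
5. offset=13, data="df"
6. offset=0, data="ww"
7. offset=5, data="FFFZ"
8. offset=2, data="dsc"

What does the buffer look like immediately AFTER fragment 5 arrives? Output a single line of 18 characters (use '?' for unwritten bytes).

Fragment 1: offset=9 data="WJ" -> buffer=?????????WJ???????
Fragment 2: offset=17 data="s" -> buffer=?????????WJ??????s
Fragment 3: offset=15 data="su" -> buffer=?????????WJ????sus
Fragment 4: offset=11 data="er" -> buffer=?????????WJer??sus
Fragment 5: offset=13 data="df" -> buffer=?????????WJerdfsus

Answer: ?????????WJerdfsus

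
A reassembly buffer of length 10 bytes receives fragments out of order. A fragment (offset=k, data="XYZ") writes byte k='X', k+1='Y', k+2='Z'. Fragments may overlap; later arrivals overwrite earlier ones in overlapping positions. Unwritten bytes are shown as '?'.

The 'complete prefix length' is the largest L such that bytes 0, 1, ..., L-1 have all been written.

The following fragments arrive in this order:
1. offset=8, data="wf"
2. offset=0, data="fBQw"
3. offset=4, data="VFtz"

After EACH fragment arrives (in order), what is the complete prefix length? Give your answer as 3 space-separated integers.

Fragment 1: offset=8 data="wf" -> buffer=????????wf -> prefix_len=0
Fragment 2: offset=0 data="fBQw" -> buffer=fBQw????wf -> prefix_len=4
Fragment 3: offset=4 data="VFtz" -> buffer=fBQwVFtzwf -> prefix_len=10

Answer: 0 4 10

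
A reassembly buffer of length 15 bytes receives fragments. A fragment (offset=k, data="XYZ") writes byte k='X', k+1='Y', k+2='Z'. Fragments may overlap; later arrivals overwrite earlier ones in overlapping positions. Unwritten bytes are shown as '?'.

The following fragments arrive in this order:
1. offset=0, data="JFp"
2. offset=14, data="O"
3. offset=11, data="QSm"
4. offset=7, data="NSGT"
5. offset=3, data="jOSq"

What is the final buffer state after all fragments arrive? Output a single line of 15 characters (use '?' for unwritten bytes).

Answer: JFpjOSqNSGTQSmO

Derivation:
Fragment 1: offset=0 data="JFp" -> buffer=JFp????????????
Fragment 2: offset=14 data="O" -> buffer=JFp???????????O
Fragment 3: offset=11 data="QSm" -> buffer=JFp????????QSmO
Fragment 4: offset=7 data="NSGT" -> buffer=JFp????NSGTQSmO
Fragment 5: offset=3 data="jOSq" -> buffer=JFpjOSqNSGTQSmO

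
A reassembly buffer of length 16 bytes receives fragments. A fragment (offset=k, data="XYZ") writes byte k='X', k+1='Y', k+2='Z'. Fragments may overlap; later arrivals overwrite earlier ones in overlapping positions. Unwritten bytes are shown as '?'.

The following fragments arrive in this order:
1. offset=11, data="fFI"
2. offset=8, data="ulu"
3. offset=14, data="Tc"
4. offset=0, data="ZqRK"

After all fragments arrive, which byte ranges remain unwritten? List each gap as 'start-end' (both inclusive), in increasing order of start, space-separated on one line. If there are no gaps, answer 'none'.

Answer: 4-7

Derivation:
Fragment 1: offset=11 len=3
Fragment 2: offset=8 len=3
Fragment 3: offset=14 len=2
Fragment 4: offset=0 len=4
Gaps: 4-7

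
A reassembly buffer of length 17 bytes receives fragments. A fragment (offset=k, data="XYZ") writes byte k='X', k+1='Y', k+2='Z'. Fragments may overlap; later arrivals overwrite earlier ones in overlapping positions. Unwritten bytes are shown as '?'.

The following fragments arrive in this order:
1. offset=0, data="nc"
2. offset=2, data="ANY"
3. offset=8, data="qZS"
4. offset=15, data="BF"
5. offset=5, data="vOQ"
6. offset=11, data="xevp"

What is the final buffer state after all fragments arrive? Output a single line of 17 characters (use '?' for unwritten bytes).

Fragment 1: offset=0 data="nc" -> buffer=nc???????????????
Fragment 2: offset=2 data="ANY" -> buffer=ncANY????????????
Fragment 3: offset=8 data="qZS" -> buffer=ncANY???qZS??????
Fragment 4: offset=15 data="BF" -> buffer=ncANY???qZS????BF
Fragment 5: offset=5 data="vOQ" -> buffer=ncANYvOQqZS????BF
Fragment 6: offset=11 data="xevp" -> buffer=ncANYvOQqZSxevpBF

Answer: ncANYvOQqZSxevpBF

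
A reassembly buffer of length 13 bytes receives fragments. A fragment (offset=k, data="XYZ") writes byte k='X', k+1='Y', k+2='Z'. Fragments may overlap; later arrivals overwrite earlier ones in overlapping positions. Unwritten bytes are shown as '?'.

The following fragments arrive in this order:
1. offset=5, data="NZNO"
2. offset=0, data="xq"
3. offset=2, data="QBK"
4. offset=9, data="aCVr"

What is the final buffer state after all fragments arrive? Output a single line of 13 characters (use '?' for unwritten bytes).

Answer: xqQBKNZNOaCVr

Derivation:
Fragment 1: offset=5 data="NZNO" -> buffer=?????NZNO????
Fragment 2: offset=0 data="xq" -> buffer=xq???NZNO????
Fragment 3: offset=2 data="QBK" -> buffer=xqQBKNZNO????
Fragment 4: offset=9 data="aCVr" -> buffer=xqQBKNZNOaCVr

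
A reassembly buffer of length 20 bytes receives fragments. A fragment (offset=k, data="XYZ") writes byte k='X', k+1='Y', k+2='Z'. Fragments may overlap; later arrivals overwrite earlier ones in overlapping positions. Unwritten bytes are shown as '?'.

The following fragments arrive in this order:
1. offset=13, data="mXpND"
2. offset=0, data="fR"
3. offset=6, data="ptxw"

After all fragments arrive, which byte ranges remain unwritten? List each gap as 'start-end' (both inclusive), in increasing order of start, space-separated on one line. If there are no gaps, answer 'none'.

Fragment 1: offset=13 len=5
Fragment 2: offset=0 len=2
Fragment 3: offset=6 len=4
Gaps: 2-5 10-12 18-19

Answer: 2-5 10-12 18-19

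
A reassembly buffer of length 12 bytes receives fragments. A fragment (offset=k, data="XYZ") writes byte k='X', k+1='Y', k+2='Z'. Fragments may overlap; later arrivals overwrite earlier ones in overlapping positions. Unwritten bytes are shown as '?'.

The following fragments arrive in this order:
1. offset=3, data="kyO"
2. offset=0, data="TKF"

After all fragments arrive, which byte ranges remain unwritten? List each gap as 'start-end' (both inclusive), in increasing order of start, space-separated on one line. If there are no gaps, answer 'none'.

Answer: 6-11

Derivation:
Fragment 1: offset=3 len=3
Fragment 2: offset=0 len=3
Gaps: 6-11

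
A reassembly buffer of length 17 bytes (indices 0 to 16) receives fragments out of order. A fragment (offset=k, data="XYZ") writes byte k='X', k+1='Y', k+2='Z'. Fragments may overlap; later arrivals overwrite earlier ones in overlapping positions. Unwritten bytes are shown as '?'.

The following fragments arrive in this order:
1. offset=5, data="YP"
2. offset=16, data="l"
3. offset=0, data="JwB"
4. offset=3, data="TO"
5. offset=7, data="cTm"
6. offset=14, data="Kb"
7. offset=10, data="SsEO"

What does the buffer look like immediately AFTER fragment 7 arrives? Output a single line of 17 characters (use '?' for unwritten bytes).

Answer: JwBTOYPcTmSsEOKbl

Derivation:
Fragment 1: offset=5 data="YP" -> buffer=?????YP??????????
Fragment 2: offset=16 data="l" -> buffer=?????YP?????????l
Fragment 3: offset=0 data="JwB" -> buffer=JwB??YP?????????l
Fragment 4: offset=3 data="TO" -> buffer=JwBTOYP?????????l
Fragment 5: offset=7 data="cTm" -> buffer=JwBTOYPcTm??????l
Fragment 6: offset=14 data="Kb" -> buffer=JwBTOYPcTm????Kbl
Fragment 7: offset=10 data="SsEO" -> buffer=JwBTOYPcTmSsEOKbl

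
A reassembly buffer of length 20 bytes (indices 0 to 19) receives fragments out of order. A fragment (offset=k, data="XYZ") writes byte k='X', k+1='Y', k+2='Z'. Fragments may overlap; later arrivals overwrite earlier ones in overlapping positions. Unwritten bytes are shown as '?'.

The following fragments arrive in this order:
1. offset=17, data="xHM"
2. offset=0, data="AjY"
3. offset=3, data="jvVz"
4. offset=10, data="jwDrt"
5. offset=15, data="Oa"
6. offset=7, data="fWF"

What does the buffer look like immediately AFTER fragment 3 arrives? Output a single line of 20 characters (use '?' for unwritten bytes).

Fragment 1: offset=17 data="xHM" -> buffer=?????????????????xHM
Fragment 2: offset=0 data="AjY" -> buffer=AjY??????????????xHM
Fragment 3: offset=3 data="jvVz" -> buffer=AjYjvVz??????????xHM

Answer: AjYjvVz??????????xHM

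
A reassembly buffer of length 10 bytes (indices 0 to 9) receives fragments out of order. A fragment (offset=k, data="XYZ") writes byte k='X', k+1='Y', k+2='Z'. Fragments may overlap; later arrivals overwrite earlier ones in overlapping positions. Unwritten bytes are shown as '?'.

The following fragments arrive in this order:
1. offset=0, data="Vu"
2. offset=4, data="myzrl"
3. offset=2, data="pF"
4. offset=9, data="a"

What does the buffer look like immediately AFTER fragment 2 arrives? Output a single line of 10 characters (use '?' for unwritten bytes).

Fragment 1: offset=0 data="Vu" -> buffer=Vu????????
Fragment 2: offset=4 data="myzrl" -> buffer=Vu??myzrl?

Answer: Vu??myzrl?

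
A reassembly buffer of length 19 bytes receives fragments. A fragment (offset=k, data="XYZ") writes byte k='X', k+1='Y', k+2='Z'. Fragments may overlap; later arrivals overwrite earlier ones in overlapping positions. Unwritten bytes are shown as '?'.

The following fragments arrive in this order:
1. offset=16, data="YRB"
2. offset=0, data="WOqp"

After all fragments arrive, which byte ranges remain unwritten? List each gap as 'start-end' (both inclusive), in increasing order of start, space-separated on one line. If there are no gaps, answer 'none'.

Answer: 4-15

Derivation:
Fragment 1: offset=16 len=3
Fragment 2: offset=0 len=4
Gaps: 4-15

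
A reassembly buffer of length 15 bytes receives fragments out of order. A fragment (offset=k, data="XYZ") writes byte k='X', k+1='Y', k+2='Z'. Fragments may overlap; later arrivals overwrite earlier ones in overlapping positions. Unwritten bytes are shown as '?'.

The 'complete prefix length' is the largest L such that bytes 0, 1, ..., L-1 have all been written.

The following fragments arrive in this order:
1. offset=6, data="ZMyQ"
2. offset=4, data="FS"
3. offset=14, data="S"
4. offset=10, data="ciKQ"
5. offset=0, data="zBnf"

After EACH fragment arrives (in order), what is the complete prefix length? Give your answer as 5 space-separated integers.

Fragment 1: offset=6 data="ZMyQ" -> buffer=??????ZMyQ????? -> prefix_len=0
Fragment 2: offset=4 data="FS" -> buffer=????FSZMyQ????? -> prefix_len=0
Fragment 3: offset=14 data="S" -> buffer=????FSZMyQ????S -> prefix_len=0
Fragment 4: offset=10 data="ciKQ" -> buffer=????FSZMyQciKQS -> prefix_len=0
Fragment 5: offset=0 data="zBnf" -> buffer=zBnfFSZMyQciKQS -> prefix_len=15

Answer: 0 0 0 0 15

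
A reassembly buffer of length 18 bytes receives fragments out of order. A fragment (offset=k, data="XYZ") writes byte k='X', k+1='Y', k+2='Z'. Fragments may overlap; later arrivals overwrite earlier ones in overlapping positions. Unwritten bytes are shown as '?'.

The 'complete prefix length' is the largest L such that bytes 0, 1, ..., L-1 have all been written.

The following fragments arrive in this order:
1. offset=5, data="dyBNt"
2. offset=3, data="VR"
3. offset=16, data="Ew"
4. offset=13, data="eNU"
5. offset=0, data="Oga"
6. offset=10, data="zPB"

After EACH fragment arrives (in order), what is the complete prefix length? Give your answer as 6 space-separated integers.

Fragment 1: offset=5 data="dyBNt" -> buffer=?????dyBNt???????? -> prefix_len=0
Fragment 2: offset=3 data="VR" -> buffer=???VRdyBNt???????? -> prefix_len=0
Fragment 3: offset=16 data="Ew" -> buffer=???VRdyBNt??????Ew -> prefix_len=0
Fragment 4: offset=13 data="eNU" -> buffer=???VRdyBNt???eNUEw -> prefix_len=0
Fragment 5: offset=0 data="Oga" -> buffer=OgaVRdyBNt???eNUEw -> prefix_len=10
Fragment 6: offset=10 data="zPB" -> buffer=OgaVRdyBNtzPBeNUEw -> prefix_len=18

Answer: 0 0 0 0 10 18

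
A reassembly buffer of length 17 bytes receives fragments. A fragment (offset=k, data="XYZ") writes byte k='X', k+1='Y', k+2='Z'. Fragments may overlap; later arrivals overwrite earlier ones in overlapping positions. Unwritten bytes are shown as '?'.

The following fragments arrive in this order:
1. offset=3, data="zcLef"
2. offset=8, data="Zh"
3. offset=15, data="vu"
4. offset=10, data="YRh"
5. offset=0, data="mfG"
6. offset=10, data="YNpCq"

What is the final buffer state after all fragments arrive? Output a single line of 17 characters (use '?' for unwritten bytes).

Answer: mfGzcLefZhYNpCqvu

Derivation:
Fragment 1: offset=3 data="zcLef" -> buffer=???zcLef?????????
Fragment 2: offset=8 data="Zh" -> buffer=???zcLefZh???????
Fragment 3: offset=15 data="vu" -> buffer=???zcLefZh?????vu
Fragment 4: offset=10 data="YRh" -> buffer=???zcLefZhYRh??vu
Fragment 5: offset=0 data="mfG" -> buffer=mfGzcLefZhYRh??vu
Fragment 6: offset=10 data="YNpCq" -> buffer=mfGzcLefZhYNpCqvu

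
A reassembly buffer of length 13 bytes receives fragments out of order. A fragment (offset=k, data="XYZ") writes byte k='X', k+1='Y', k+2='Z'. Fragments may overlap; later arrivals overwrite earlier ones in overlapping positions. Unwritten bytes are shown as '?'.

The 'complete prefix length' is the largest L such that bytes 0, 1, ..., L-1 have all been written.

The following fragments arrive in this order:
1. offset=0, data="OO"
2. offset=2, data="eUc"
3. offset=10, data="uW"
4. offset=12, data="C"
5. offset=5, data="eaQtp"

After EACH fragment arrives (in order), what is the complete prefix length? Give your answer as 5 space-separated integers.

Fragment 1: offset=0 data="OO" -> buffer=OO??????????? -> prefix_len=2
Fragment 2: offset=2 data="eUc" -> buffer=OOeUc???????? -> prefix_len=5
Fragment 3: offset=10 data="uW" -> buffer=OOeUc?????uW? -> prefix_len=5
Fragment 4: offset=12 data="C" -> buffer=OOeUc?????uWC -> prefix_len=5
Fragment 5: offset=5 data="eaQtp" -> buffer=OOeUceaQtpuWC -> prefix_len=13

Answer: 2 5 5 5 13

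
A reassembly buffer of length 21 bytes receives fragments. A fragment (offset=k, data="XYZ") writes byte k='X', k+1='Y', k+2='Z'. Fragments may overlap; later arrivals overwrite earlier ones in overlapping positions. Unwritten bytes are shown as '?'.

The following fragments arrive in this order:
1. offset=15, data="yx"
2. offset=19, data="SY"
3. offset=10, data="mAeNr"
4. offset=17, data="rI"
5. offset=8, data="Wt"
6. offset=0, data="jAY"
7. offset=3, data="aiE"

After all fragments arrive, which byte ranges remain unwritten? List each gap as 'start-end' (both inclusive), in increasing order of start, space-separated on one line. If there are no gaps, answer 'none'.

Fragment 1: offset=15 len=2
Fragment 2: offset=19 len=2
Fragment 3: offset=10 len=5
Fragment 4: offset=17 len=2
Fragment 5: offset=8 len=2
Fragment 6: offset=0 len=3
Fragment 7: offset=3 len=3
Gaps: 6-7

Answer: 6-7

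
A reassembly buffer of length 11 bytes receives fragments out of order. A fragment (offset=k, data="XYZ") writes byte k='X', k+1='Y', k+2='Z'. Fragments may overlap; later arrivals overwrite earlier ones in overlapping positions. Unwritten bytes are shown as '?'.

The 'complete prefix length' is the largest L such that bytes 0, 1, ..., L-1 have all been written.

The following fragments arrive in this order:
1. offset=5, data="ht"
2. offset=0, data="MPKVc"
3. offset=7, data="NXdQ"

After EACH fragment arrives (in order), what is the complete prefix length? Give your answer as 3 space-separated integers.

Fragment 1: offset=5 data="ht" -> buffer=?????ht???? -> prefix_len=0
Fragment 2: offset=0 data="MPKVc" -> buffer=MPKVcht???? -> prefix_len=7
Fragment 3: offset=7 data="NXdQ" -> buffer=MPKVchtNXdQ -> prefix_len=11

Answer: 0 7 11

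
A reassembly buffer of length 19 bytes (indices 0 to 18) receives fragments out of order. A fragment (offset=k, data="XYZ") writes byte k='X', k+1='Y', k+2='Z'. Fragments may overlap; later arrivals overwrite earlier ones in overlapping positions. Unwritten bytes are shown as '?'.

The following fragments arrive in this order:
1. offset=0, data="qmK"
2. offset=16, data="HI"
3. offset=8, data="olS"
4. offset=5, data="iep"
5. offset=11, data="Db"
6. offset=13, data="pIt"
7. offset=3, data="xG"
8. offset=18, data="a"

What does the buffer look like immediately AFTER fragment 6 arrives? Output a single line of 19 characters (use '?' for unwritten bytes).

Answer: qmK??iepolSDbpItHI?

Derivation:
Fragment 1: offset=0 data="qmK" -> buffer=qmK????????????????
Fragment 2: offset=16 data="HI" -> buffer=qmK?????????????HI?
Fragment 3: offset=8 data="olS" -> buffer=qmK?????olS?????HI?
Fragment 4: offset=5 data="iep" -> buffer=qmK??iepolS?????HI?
Fragment 5: offset=11 data="Db" -> buffer=qmK??iepolSDb???HI?
Fragment 6: offset=13 data="pIt" -> buffer=qmK??iepolSDbpItHI?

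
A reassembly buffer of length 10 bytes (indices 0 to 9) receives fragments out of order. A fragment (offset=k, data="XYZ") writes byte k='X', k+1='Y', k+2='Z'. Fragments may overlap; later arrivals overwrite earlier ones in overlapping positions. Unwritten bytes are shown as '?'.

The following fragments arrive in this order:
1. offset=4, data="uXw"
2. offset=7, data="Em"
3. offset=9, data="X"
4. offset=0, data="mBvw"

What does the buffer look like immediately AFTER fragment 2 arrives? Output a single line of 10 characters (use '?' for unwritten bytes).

Fragment 1: offset=4 data="uXw" -> buffer=????uXw???
Fragment 2: offset=7 data="Em" -> buffer=????uXwEm?

Answer: ????uXwEm?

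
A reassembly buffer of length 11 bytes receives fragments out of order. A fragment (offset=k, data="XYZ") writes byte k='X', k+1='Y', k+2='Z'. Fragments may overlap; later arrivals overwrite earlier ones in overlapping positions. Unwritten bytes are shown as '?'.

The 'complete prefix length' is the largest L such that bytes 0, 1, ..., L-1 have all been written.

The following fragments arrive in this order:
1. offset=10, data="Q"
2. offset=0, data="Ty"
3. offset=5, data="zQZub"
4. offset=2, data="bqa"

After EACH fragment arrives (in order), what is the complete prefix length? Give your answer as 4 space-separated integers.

Fragment 1: offset=10 data="Q" -> buffer=??????????Q -> prefix_len=0
Fragment 2: offset=0 data="Ty" -> buffer=Ty????????Q -> prefix_len=2
Fragment 3: offset=5 data="zQZub" -> buffer=Ty???zQZubQ -> prefix_len=2
Fragment 4: offset=2 data="bqa" -> buffer=TybqazQZubQ -> prefix_len=11

Answer: 0 2 2 11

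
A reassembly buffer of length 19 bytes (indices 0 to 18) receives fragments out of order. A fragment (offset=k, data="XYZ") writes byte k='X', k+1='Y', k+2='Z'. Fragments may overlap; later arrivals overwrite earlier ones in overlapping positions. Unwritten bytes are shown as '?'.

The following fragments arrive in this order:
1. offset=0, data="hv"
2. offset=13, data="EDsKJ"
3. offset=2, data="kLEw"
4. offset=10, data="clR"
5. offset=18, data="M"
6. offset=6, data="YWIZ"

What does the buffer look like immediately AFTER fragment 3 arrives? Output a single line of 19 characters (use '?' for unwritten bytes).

Answer: hvkLEw???????EDsKJ?

Derivation:
Fragment 1: offset=0 data="hv" -> buffer=hv?????????????????
Fragment 2: offset=13 data="EDsKJ" -> buffer=hv???????????EDsKJ?
Fragment 3: offset=2 data="kLEw" -> buffer=hvkLEw???????EDsKJ?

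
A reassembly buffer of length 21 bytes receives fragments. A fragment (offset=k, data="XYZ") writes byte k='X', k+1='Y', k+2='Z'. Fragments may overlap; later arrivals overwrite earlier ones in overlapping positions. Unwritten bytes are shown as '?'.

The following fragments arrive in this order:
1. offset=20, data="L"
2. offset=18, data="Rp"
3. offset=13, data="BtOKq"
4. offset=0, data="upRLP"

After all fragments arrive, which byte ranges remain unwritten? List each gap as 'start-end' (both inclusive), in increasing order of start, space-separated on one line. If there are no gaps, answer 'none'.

Fragment 1: offset=20 len=1
Fragment 2: offset=18 len=2
Fragment 3: offset=13 len=5
Fragment 4: offset=0 len=5
Gaps: 5-12

Answer: 5-12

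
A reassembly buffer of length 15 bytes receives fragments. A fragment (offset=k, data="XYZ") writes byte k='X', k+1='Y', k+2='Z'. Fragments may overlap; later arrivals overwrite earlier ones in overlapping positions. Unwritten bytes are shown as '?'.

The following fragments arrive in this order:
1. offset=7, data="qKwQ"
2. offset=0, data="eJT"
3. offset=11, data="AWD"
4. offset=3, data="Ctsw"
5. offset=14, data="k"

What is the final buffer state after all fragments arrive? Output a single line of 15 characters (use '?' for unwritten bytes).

Answer: eJTCtswqKwQAWDk

Derivation:
Fragment 1: offset=7 data="qKwQ" -> buffer=???????qKwQ????
Fragment 2: offset=0 data="eJT" -> buffer=eJT????qKwQ????
Fragment 3: offset=11 data="AWD" -> buffer=eJT????qKwQAWD?
Fragment 4: offset=3 data="Ctsw" -> buffer=eJTCtswqKwQAWD?
Fragment 5: offset=14 data="k" -> buffer=eJTCtswqKwQAWDk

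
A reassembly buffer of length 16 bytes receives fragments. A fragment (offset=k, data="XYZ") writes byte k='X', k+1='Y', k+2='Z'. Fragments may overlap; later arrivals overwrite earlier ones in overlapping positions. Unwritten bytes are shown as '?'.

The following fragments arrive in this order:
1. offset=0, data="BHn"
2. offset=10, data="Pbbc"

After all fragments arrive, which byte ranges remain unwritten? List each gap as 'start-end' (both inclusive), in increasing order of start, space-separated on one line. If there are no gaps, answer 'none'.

Fragment 1: offset=0 len=3
Fragment 2: offset=10 len=4
Gaps: 3-9 14-15

Answer: 3-9 14-15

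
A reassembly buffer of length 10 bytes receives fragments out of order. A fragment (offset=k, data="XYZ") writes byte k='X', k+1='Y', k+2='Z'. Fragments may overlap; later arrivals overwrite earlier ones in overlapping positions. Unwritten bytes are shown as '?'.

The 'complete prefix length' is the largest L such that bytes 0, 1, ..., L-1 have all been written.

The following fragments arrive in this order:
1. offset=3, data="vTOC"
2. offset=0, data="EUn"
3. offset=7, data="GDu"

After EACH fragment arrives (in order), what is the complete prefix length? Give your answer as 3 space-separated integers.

Answer: 0 7 10

Derivation:
Fragment 1: offset=3 data="vTOC" -> buffer=???vTOC??? -> prefix_len=0
Fragment 2: offset=0 data="EUn" -> buffer=EUnvTOC??? -> prefix_len=7
Fragment 3: offset=7 data="GDu" -> buffer=EUnvTOCGDu -> prefix_len=10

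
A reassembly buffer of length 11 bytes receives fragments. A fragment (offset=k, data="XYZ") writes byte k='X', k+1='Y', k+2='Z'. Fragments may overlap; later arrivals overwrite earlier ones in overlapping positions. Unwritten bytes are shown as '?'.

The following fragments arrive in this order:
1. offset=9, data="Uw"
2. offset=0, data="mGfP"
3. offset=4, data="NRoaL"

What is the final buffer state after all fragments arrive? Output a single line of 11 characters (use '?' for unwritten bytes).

Fragment 1: offset=9 data="Uw" -> buffer=?????????Uw
Fragment 2: offset=0 data="mGfP" -> buffer=mGfP?????Uw
Fragment 3: offset=4 data="NRoaL" -> buffer=mGfPNRoaLUw

Answer: mGfPNRoaLUw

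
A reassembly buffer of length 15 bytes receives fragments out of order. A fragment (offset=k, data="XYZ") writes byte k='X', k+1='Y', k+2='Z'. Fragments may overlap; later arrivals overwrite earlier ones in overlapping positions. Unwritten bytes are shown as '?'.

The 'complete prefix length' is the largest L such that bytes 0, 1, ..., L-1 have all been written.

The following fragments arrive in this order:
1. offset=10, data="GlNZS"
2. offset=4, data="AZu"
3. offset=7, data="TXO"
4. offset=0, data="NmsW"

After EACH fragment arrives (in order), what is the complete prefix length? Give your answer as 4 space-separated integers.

Fragment 1: offset=10 data="GlNZS" -> buffer=??????????GlNZS -> prefix_len=0
Fragment 2: offset=4 data="AZu" -> buffer=????AZu???GlNZS -> prefix_len=0
Fragment 3: offset=7 data="TXO" -> buffer=????AZuTXOGlNZS -> prefix_len=0
Fragment 4: offset=0 data="NmsW" -> buffer=NmsWAZuTXOGlNZS -> prefix_len=15

Answer: 0 0 0 15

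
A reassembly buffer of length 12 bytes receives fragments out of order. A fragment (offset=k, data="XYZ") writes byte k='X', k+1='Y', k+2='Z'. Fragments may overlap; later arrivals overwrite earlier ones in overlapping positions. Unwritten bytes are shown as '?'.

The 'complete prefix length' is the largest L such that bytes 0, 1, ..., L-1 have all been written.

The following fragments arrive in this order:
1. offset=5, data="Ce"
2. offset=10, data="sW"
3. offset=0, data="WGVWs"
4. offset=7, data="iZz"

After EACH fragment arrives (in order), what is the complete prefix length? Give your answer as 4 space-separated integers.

Fragment 1: offset=5 data="Ce" -> buffer=?????Ce????? -> prefix_len=0
Fragment 2: offset=10 data="sW" -> buffer=?????Ce???sW -> prefix_len=0
Fragment 3: offset=0 data="WGVWs" -> buffer=WGVWsCe???sW -> prefix_len=7
Fragment 4: offset=7 data="iZz" -> buffer=WGVWsCeiZzsW -> prefix_len=12

Answer: 0 0 7 12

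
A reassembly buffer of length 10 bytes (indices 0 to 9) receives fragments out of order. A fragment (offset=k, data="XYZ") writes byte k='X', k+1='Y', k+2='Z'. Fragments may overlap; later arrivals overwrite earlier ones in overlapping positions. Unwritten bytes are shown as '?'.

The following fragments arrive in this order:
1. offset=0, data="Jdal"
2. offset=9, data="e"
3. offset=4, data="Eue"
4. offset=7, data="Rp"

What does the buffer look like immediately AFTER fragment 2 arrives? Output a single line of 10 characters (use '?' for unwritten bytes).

Fragment 1: offset=0 data="Jdal" -> buffer=Jdal??????
Fragment 2: offset=9 data="e" -> buffer=Jdal?????e

Answer: Jdal?????e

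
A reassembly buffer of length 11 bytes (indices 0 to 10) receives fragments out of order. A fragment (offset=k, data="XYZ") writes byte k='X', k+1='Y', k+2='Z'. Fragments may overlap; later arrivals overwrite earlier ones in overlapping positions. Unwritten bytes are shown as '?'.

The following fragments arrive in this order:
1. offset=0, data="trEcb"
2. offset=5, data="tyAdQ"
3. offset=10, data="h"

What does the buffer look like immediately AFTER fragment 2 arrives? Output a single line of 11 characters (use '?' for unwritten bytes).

Answer: trEcbtyAdQ?

Derivation:
Fragment 1: offset=0 data="trEcb" -> buffer=trEcb??????
Fragment 2: offset=5 data="tyAdQ" -> buffer=trEcbtyAdQ?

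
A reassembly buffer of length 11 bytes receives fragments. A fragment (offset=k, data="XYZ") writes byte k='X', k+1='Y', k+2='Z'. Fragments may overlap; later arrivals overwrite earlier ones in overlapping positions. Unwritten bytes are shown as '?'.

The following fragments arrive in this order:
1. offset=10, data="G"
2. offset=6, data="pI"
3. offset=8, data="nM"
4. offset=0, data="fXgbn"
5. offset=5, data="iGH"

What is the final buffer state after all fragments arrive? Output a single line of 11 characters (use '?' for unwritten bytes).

Answer: fXgbniGHnMG

Derivation:
Fragment 1: offset=10 data="G" -> buffer=??????????G
Fragment 2: offset=6 data="pI" -> buffer=??????pI??G
Fragment 3: offset=8 data="nM" -> buffer=??????pInMG
Fragment 4: offset=0 data="fXgbn" -> buffer=fXgbn?pInMG
Fragment 5: offset=5 data="iGH" -> buffer=fXgbniGHnMG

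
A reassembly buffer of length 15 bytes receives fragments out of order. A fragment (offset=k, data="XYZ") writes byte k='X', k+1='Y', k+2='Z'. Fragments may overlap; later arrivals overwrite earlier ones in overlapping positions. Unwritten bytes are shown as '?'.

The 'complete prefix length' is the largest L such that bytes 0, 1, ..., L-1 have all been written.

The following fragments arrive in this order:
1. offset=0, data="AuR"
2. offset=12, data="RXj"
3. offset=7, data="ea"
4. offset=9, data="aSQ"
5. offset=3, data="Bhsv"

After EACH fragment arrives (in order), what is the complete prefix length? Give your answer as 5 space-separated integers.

Answer: 3 3 3 3 15

Derivation:
Fragment 1: offset=0 data="AuR" -> buffer=AuR???????????? -> prefix_len=3
Fragment 2: offset=12 data="RXj" -> buffer=AuR?????????RXj -> prefix_len=3
Fragment 3: offset=7 data="ea" -> buffer=AuR????ea???RXj -> prefix_len=3
Fragment 4: offset=9 data="aSQ" -> buffer=AuR????eaaSQRXj -> prefix_len=3
Fragment 5: offset=3 data="Bhsv" -> buffer=AuRBhsveaaSQRXj -> prefix_len=15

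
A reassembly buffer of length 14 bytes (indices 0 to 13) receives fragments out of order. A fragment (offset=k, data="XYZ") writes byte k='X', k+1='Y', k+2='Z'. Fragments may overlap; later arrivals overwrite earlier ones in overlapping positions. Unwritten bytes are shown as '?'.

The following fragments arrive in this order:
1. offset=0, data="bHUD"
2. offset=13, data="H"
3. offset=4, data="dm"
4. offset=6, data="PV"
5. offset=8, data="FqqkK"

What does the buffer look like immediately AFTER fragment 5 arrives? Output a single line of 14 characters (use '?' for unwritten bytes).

Answer: bHUDdmPVFqqkKH

Derivation:
Fragment 1: offset=0 data="bHUD" -> buffer=bHUD??????????
Fragment 2: offset=13 data="H" -> buffer=bHUD?????????H
Fragment 3: offset=4 data="dm" -> buffer=bHUDdm???????H
Fragment 4: offset=6 data="PV" -> buffer=bHUDdmPV?????H
Fragment 5: offset=8 data="FqqkK" -> buffer=bHUDdmPVFqqkKH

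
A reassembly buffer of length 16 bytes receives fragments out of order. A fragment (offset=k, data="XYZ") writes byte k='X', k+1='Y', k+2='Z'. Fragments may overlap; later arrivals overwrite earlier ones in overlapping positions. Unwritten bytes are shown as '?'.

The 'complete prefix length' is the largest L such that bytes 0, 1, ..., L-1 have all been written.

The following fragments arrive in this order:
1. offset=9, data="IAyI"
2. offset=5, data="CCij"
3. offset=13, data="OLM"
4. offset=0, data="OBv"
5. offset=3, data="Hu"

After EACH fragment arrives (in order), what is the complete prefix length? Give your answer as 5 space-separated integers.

Answer: 0 0 0 3 16

Derivation:
Fragment 1: offset=9 data="IAyI" -> buffer=?????????IAyI??? -> prefix_len=0
Fragment 2: offset=5 data="CCij" -> buffer=?????CCijIAyI??? -> prefix_len=0
Fragment 3: offset=13 data="OLM" -> buffer=?????CCijIAyIOLM -> prefix_len=0
Fragment 4: offset=0 data="OBv" -> buffer=OBv??CCijIAyIOLM -> prefix_len=3
Fragment 5: offset=3 data="Hu" -> buffer=OBvHuCCijIAyIOLM -> prefix_len=16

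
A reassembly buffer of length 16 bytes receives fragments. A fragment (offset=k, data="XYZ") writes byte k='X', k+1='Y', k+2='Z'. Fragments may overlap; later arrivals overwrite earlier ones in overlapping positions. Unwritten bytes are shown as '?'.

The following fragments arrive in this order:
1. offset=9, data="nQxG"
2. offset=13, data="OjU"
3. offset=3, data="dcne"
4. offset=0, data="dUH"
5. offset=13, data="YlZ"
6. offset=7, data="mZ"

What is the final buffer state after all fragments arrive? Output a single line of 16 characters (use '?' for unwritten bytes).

Fragment 1: offset=9 data="nQxG" -> buffer=?????????nQxG???
Fragment 2: offset=13 data="OjU" -> buffer=?????????nQxGOjU
Fragment 3: offset=3 data="dcne" -> buffer=???dcne??nQxGOjU
Fragment 4: offset=0 data="dUH" -> buffer=dUHdcne??nQxGOjU
Fragment 5: offset=13 data="YlZ" -> buffer=dUHdcne??nQxGYlZ
Fragment 6: offset=7 data="mZ" -> buffer=dUHdcnemZnQxGYlZ

Answer: dUHdcnemZnQxGYlZ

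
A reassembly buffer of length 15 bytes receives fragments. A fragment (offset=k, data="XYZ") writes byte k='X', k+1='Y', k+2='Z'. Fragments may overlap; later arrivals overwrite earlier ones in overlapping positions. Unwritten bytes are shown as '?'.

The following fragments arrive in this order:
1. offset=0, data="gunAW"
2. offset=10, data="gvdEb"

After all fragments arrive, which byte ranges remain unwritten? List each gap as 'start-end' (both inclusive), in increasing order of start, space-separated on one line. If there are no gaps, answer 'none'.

Answer: 5-9

Derivation:
Fragment 1: offset=0 len=5
Fragment 2: offset=10 len=5
Gaps: 5-9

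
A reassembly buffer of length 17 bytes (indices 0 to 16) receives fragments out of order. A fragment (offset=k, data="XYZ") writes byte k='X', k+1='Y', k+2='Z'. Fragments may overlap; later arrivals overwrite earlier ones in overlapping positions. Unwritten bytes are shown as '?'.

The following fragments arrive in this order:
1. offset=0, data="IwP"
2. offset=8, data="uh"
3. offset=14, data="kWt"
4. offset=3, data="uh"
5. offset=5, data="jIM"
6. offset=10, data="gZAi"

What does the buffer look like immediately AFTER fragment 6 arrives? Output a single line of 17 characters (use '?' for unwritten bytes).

Answer: IwPuhjIMuhgZAikWt

Derivation:
Fragment 1: offset=0 data="IwP" -> buffer=IwP??????????????
Fragment 2: offset=8 data="uh" -> buffer=IwP?????uh???????
Fragment 3: offset=14 data="kWt" -> buffer=IwP?????uh????kWt
Fragment 4: offset=3 data="uh" -> buffer=IwPuh???uh????kWt
Fragment 5: offset=5 data="jIM" -> buffer=IwPuhjIMuh????kWt
Fragment 6: offset=10 data="gZAi" -> buffer=IwPuhjIMuhgZAikWt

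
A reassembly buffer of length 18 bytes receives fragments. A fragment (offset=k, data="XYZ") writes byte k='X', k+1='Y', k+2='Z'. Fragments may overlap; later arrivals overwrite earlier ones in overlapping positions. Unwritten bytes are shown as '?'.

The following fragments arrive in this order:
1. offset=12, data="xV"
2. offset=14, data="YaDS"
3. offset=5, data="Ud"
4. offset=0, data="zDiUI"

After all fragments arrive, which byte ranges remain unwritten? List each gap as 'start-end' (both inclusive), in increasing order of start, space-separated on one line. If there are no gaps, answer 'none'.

Answer: 7-11

Derivation:
Fragment 1: offset=12 len=2
Fragment 2: offset=14 len=4
Fragment 3: offset=5 len=2
Fragment 4: offset=0 len=5
Gaps: 7-11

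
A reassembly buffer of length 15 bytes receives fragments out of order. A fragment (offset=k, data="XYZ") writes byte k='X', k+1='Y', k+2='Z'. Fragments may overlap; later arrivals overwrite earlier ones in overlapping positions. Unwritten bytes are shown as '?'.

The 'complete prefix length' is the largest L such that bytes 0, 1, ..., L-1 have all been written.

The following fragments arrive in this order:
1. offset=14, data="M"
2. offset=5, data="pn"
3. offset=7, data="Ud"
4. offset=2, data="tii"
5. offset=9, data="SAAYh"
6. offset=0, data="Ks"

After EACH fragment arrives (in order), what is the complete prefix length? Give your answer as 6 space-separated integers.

Fragment 1: offset=14 data="M" -> buffer=??????????????M -> prefix_len=0
Fragment 2: offset=5 data="pn" -> buffer=?????pn???????M -> prefix_len=0
Fragment 3: offset=7 data="Ud" -> buffer=?????pnUd?????M -> prefix_len=0
Fragment 4: offset=2 data="tii" -> buffer=??tiipnUd?????M -> prefix_len=0
Fragment 5: offset=9 data="SAAYh" -> buffer=??tiipnUdSAAYhM -> prefix_len=0
Fragment 6: offset=0 data="Ks" -> buffer=KstiipnUdSAAYhM -> prefix_len=15

Answer: 0 0 0 0 0 15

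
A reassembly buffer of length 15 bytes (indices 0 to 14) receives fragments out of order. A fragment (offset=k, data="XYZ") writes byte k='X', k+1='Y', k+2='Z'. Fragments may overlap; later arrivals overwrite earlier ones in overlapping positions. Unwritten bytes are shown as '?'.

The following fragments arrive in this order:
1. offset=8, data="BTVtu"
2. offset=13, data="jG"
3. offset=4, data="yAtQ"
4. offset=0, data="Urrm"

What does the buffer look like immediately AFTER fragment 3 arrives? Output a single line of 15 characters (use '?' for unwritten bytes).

Answer: ????yAtQBTVtujG

Derivation:
Fragment 1: offset=8 data="BTVtu" -> buffer=????????BTVtu??
Fragment 2: offset=13 data="jG" -> buffer=????????BTVtujG
Fragment 3: offset=4 data="yAtQ" -> buffer=????yAtQBTVtujG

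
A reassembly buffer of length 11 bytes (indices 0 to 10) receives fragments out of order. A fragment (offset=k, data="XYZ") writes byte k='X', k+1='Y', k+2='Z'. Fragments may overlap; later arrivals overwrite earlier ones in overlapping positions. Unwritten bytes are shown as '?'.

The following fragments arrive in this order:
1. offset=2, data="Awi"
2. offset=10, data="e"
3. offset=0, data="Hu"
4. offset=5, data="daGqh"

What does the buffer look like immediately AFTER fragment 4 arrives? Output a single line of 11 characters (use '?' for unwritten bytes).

Answer: HuAwidaGqhe

Derivation:
Fragment 1: offset=2 data="Awi" -> buffer=??Awi??????
Fragment 2: offset=10 data="e" -> buffer=??Awi?????e
Fragment 3: offset=0 data="Hu" -> buffer=HuAwi?????e
Fragment 4: offset=5 data="daGqh" -> buffer=HuAwidaGqhe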